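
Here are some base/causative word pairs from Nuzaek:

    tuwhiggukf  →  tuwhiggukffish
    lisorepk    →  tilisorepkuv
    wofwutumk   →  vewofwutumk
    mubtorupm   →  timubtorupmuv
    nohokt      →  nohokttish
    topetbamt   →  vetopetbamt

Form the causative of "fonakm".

"fonakm" has second-to-last letter 'k'. The stems whose second-to-last letter is 'k' (nohokt → nohokttish, tuwhiggukf → tuwhiggukffish) double the final consonant and add -ish.
So fonakm → fonakmmish.

fonakmmish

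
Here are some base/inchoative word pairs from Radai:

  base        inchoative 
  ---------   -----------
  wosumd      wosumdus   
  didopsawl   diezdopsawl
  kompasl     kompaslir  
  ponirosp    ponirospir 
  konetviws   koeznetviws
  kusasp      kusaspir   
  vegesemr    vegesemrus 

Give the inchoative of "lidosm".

lidosmir

"lidosm" has second-to-last letter 's'. The stems whose second-to-last letter is 's' (kusasp → kusaspir, ponirosp → ponirospir, kompasl → kompaslir) add -ir.
So lidosm → lidosmir.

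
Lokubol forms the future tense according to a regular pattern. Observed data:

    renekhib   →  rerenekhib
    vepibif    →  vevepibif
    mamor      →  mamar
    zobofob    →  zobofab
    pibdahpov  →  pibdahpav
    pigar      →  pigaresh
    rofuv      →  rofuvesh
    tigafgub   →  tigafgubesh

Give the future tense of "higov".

renekhib and zobofob both end in -b yet inflect differently (rerenekhib, zobofab), so the final letter is not what conditions the rule; the last vowel is.
"higov" has last vowel 'o'. The stems whose last vowel is 'o' (mamor → mamar, zobofob → zobofab, pibdahpov → pibdahpav) change the last vowel to 'a'.
The other patterns: stems whose last vowel is 'i' repeat the first consonant+vowel as a prefix; stems whose last vowel is 'a' or 'u' add -esh.
So higov → higav.

higav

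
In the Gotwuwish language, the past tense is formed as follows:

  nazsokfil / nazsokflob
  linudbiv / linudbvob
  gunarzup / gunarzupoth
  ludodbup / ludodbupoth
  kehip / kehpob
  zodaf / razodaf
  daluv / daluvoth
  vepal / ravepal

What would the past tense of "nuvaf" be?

linudbiv and daluv both end in -v yet inflect differently (linudbvob, daluvoth), so the final letter is not what conditions the rule; the last vowel is.
"nuvaf" has last vowel 'a'. The stems whose last vowel is 'a' (zodaf → razodaf, vepal → ravepal) add the prefix ra-.
So nuvaf → ranuvaf.

ranuvaf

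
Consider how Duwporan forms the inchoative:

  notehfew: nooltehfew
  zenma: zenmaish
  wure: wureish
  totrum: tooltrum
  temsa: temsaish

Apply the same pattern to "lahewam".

wure and notehfew both have last vowel 'e' yet inflect differently (wureish, nooltehfew), so the last vowel is not what conditions the rule; whether the stem ends in a vowel or a consonant is.
"lahewam" ends in a consonant. The stems ending in a consonant (notehfew → nooltehfew, totrum → tooltrum) insert -ol- after the first vowel.
The other pattern: stems ending in a vowel add -ish.
So lahewam → laolhewam.

laolhewam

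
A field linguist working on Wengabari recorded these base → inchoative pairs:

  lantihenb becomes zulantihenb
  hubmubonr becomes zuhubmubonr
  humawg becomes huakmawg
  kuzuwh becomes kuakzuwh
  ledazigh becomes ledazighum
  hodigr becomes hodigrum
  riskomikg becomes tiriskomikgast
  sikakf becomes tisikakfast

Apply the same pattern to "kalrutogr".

kuzuwh and ledazigh both end in -h yet inflect differently (kuakzuwh, ledazighum), so the final letter is not what conditions the rule; the second-to-last letter is.
"kalrutogr" has second-to-last letter 'g'. The stems whose second-to-last letter is 'g' (ledazigh → ledazighum, hodigr → hodigrum) add -um.
So kalrutogr → kalrutogrum.

kalrutogrum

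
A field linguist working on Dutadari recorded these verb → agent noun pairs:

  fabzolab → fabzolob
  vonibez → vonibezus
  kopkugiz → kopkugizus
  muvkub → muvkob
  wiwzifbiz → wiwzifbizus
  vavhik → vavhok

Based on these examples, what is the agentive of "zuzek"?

"zuzek" ends in -k. The one such stem in the data (vavhik → vavhok) changes the last vowel to 'o' (as do fabzolab, muvkub), so the same rule applies.
So zuzek → zuzok.

zuzok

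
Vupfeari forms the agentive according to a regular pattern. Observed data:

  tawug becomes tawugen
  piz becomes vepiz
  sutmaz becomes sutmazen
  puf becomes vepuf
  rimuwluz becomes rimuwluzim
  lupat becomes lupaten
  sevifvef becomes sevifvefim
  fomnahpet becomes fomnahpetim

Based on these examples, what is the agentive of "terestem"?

piz and sutmaz both end in -z yet inflect differently (vepiz, sutmazen), so the final letter is not what conditions the rule; the number of vowels is.
"terestem" has 3 vowels. The stems with 3 vowels (fomnahpet → fomnahpetim, rimuwluz → rimuwluzim, sevifvef → sevifvefim) add -im.
So terestem → terestemim.

terestemim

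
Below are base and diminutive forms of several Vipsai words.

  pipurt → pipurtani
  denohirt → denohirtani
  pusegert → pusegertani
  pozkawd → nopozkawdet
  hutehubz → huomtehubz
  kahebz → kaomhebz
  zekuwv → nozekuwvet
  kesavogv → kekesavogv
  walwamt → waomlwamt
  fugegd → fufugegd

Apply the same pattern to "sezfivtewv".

nosezfivtewvet

fugegd and pozkawd both end in -d yet inflect differently (fufugegd, nopozkawdet), so the final letter is not what conditions the rule; the second-to-last letter is.
"sezfivtewv" has second-to-last letter 'w'. The stems whose second-to-last letter is 'w' (pozkawd → nopozkawdet, zekuwv → nozekuwvet) add no- … -et around the stem.
The other patterns: stems whose second-to-last letter is 'g' repeat the first consonant+vowel as a prefix; stems whose second-to-last letter is 'r' add -ani; stems whose second-to-last letter is 'b' or 'm' insert -om- after the first vowel.
So sezfivtewv → nosezfivtewvet.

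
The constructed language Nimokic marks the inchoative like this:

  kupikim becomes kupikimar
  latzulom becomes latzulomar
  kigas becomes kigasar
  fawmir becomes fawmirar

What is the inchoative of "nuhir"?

nuhirar

Every pair shown (kupikim → kupikimar, latzulom → latzulomar, kigas → kigasar, …) follows the same rule: add -ar.
So nuhir → nuhirar.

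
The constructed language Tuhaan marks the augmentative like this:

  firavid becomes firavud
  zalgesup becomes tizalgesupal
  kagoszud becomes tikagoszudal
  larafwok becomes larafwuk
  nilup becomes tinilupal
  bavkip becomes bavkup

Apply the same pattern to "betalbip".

betalbup

nilup and bavkip both end in -p yet inflect differently (tinilupal, bavkup), so the final letter is not what conditions the rule; the last vowel is.
"betalbip" has last vowel 'i'. The stems whose last vowel is 'i' (bavkip → bavkup, firavid → firavud) change the last vowel to 'u'.
The other pattern: stems whose last vowel is 'u' add ti- … -al around the stem.
So betalbip → betalbup.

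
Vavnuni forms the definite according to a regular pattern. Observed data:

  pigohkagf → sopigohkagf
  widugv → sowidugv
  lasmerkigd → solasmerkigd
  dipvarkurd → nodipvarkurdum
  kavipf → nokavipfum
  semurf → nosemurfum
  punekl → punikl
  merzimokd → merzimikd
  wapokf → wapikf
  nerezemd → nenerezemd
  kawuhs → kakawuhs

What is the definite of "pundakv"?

lasmerkigd and dipvarkurd both end in -d yet inflect differently (solasmerkigd, nodipvarkurdum), so the final letter is not what conditions the rule; the second-to-last letter is.
"pundakv" has second-to-last letter 'k'. The stems whose second-to-last letter is 'k' (punekl → punikl, merzimokd → merzimikd, wapokf → wapikf) change the last vowel to 'i'.
The other patterns: stems whose second-to-last letter is 'g' add the prefix so-; stems whose second-to-last letter is 'p' or 'r' add no- … -um around the stem; stems whose second-to-last letter is 'h' or 'm' repeat the first consonant+vowel as a prefix.
So pundakv → pundikv.

pundikv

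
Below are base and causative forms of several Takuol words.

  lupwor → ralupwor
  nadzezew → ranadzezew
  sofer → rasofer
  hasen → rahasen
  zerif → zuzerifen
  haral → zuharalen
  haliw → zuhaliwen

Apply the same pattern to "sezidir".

zusezidiren

nadzezew and haliw both end in -w yet inflect differently (ranadzezew, zuhaliwen), so the final letter is not what conditions the rule; the last vowel is.
"sezidir" has last vowel 'i'. The stems whose last vowel is 'i' (zerif → zuzerifen, haliw → zuhaliwen) add zu- … -en around the stem.
So sezidir → zusezidiren.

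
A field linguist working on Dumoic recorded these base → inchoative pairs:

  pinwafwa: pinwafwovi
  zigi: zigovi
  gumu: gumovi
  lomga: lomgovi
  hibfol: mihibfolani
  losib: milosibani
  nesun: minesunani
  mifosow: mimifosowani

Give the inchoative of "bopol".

"bopol" ends in a consonant. The stems ending in a consonant (hibfol → mihibfolani, losib → milosibani, nesun → minesunani) add mi- … -ani around the stem.
So bopol → mibopolani.

mibopolani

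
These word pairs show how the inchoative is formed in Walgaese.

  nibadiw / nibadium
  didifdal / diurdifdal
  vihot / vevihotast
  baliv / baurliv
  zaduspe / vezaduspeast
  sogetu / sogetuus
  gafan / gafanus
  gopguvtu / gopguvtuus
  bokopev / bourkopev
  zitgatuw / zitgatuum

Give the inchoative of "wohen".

wohenus

"wohen" ends in -n. The one such stem in the data (gafan → gafanus) adds -us, so the same rule applies.
The other patterns: stems ending in -e or -t add ve- … -ast around the stem; stems ending in -w drop the final letter and add -um; stems ending in -l or -v insert -ur- after the first vowel.
So wohen → wohenus.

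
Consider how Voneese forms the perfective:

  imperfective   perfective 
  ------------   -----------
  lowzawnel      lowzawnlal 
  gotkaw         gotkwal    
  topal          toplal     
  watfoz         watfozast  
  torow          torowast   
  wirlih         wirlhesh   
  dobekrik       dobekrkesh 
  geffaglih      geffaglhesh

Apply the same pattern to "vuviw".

vuvwesh

gotkaw and torow both end in -w yet inflect differently (gotkwal, torowast), so the final letter is not what conditions the rule; the last vowel is.
"vuviw" has last vowel 'i'. The stems whose last vowel is 'i' (wirlih → wirlhesh, dobekrik → dobekrkesh, geffaglih → geffaglhesh) delete the last vowel and add -esh.
The other patterns: stems whose last vowel is 'a' or 'e' delete the last vowel and add -al; stems whose last vowel is 'o' add -ast.
So vuviw → vuvwesh.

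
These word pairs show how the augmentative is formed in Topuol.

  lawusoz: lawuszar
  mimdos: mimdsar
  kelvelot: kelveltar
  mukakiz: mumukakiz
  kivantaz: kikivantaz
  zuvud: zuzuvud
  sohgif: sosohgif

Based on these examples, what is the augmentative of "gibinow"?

lawusoz and mukakiz both end in -z yet inflect differently (lawuszar, mumukakiz), so the final letter is not what conditions the rule; the last vowel is.
"gibinow" has last vowel 'o'. The stems whose last vowel is 'o' (lawusoz → lawuszar, mimdos → mimdsar, kelvelot → kelveltar) delete the last vowel and add -ar.
So gibinow → gibinwar.

gibinwar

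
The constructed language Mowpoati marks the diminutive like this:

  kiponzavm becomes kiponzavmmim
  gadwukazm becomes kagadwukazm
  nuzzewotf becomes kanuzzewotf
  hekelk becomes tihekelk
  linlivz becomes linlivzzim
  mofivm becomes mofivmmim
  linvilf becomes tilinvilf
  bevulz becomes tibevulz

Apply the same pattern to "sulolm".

tisulolm

bevulz and linlivz both end in -z yet inflect differently (tibevulz, linlivzzim), so the final letter is not what conditions the rule; the second-to-last letter is.
"sulolm" has second-to-last letter 'l'. The stems whose second-to-last letter is 'l' (hekelk → tihekelk, linvilf → tilinvilf, bevulz → tibevulz) add the prefix ti-.
So sulolm → tisulolm.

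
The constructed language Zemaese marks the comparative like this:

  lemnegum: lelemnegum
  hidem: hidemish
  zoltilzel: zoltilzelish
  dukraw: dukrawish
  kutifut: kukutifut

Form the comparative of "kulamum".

kukulamum

"kulamum" has last vowel 'u'. The stems whose last vowel is 'u' (lemnegum → lelemnegum, kutifut → kukutifut) repeat the first consonant+vowel as a prefix.
So kulamum → kukulamum.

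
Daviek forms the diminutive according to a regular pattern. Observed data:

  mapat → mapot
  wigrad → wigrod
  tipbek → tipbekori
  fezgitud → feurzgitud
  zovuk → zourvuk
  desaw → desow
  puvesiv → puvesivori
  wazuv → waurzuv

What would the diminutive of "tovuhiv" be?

tovuhivori

fezgitud and wigrad both end in -d yet inflect differently (feurzgitud, wigrod), so the final letter is not what conditions the rule; the last vowel is.
"tovuhiv" has last vowel 'i'. The one such stem in the data (puvesiv → puvesivori) adds -ori, so the same rule applies.
So tovuhiv → tovuhivori.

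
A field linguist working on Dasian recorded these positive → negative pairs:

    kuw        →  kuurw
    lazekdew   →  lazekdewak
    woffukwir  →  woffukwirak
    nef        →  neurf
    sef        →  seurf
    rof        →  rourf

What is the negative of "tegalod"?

tegalodak

lazekdew and kuw both end in -w yet inflect differently (lazekdewak, kuurw), so the final letter is not what conditions the rule; the number of vowels is.
"tegalod" has 3 vowels. The stems with 3 vowels (lazekdew → lazekdewak, woffukwir → woffukwirak) add -ak.
So tegalod → tegalodak.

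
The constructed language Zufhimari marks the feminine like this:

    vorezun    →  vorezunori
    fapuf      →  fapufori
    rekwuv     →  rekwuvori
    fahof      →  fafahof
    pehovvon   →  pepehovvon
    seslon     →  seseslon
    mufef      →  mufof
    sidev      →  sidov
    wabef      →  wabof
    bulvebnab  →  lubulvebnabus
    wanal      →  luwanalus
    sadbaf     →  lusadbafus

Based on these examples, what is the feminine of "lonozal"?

fapuf and fahof both end in -f yet inflect differently (fapufori, fafahof), so the final letter is not what conditions the rule; the last vowel is.
"lonozal" has last vowel 'a'. The stems whose last vowel is 'a' (bulvebnab → lubulvebnabus, wanal → luwanalus, sadbaf → lusadbafus) add lu- … -us around the stem.
So lonozal → lulonozalus.

lulonozalus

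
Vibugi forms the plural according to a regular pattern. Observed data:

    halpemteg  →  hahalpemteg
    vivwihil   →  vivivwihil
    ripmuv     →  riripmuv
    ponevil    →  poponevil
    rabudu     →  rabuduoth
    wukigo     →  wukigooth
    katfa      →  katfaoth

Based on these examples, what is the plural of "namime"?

ripmuv and rabudu both have last vowel 'u' yet inflect differently (riripmuv, rabuduoth), so the last vowel is not what conditions the rule; whether the stem ends in a vowel or a consonant is.
"namime" ends in a vowel. The stems ending in a vowel (rabudu → rabuduoth, wukigo → wukigooth, katfa → katfaoth) add -oth.
So namime → namimeoth.

namimeoth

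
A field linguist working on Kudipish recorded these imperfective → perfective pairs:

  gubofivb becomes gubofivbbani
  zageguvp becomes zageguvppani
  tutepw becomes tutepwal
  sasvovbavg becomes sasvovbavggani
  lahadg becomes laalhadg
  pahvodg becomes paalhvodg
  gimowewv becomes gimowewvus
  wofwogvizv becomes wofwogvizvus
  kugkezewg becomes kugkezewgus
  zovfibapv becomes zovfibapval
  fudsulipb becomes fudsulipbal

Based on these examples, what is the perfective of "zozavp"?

"zozavp" has second-to-last letter 'v'. The stems whose second-to-last letter is 'v' (zageguvp → zageguvppani, sasvovbavg → sasvovbavggani, gubofivb → gubofivbbani) double the final consonant and add -ani.
The other patterns: stems whose second-to-last letter is 'p' add -al; stems whose second-to-last letter is 'd' insert -al- after the first vowel; stems whose second-to-last letter is 'w' or 'z' add -us.
So zozavp → zozavppani.

zozavppani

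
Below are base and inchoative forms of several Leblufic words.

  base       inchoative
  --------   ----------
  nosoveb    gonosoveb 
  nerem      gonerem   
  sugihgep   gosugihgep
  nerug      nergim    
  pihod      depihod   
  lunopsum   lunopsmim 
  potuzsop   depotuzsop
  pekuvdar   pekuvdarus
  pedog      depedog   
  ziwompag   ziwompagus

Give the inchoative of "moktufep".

lunopsum and nerem both end in -m yet inflect differently (lunopsmim, gonerem), so the final letter is not what conditions the rule; the last vowel is.
"moktufep" has last vowel 'e'. The stems whose last vowel is 'e' (nosoveb → gonosoveb, nerem → gonerem, sugihgep → gosugihgep) add the prefix go-.
The other patterns: stems whose last vowel is 'u' delete the last vowel and add -im; stems whose last vowel is 'o' add the prefix de-; stems whose last vowel is 'a' add -us.
So moktufep → gomoktufep.

gomoktufep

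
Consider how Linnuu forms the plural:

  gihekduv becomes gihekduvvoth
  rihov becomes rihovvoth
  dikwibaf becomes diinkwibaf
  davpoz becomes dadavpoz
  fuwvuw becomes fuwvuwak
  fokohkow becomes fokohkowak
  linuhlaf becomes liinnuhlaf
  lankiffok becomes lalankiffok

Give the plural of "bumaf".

fokohkow and rihov both have last vowel 'o' yet inflect differently (fokohkowak, rihovvoth), so the last vowel is not what conditions the rule; the final letter is.
"bumaf" ends in -f. The stems ending in -f (dikwibaf → diinkwibaf, linuhlaf → liinnuhlaf) insert -in- after the first vowel.
The other patterns: stems ending in -w add -ak; stems ending in -v double the final consonant and add -oth; stems ending in -k or -z repeat the first consonant+vowel as a prefix.
So bumaf → buinmaf.

buinmaf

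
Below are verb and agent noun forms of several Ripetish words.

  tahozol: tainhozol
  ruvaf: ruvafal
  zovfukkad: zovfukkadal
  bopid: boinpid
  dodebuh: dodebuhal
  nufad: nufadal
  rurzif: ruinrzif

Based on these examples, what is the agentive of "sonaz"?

sonazal

nufad and bopid both end in -d yet inflect differently (nufadal, boinpid), so the final letter is not what conditions the rule; the last vowel is.
"sonaz" has last vowel 'a'. The stems whose last vowel is 'a' (nufad → nufadal, ruvaf → ruvafal, zovfukkad → zovfukkadal) add -al.
The other pattern: stems whose last vowel is 'i' or 'o' insert -in- after the first vowel.
So sonaz → sonazal.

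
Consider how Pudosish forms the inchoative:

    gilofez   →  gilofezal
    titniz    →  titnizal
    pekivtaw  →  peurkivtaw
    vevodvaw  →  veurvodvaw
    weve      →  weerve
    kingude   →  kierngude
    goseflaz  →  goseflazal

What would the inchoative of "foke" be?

pekivtaw and goseflaz both have last vowel 'a' yet inflect differently (peurkivtaw, goseflazal), so the last vowel is not what conditions the rule; the final letter is.
"foke" ends in -e. The stems ending in -e (weve → weerve, kingude → kierngude) insert -er- after the first vowel.
So foke → foerke.

foerke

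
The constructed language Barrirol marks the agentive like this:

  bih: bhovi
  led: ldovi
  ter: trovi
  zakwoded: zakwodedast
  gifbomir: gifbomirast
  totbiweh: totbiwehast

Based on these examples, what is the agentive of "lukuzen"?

lukuzenast

"lukuzen" has 3 vowels. The stems with 3 vowels (zakwoded → zakwodedast, gifbomir → gifbomirast, totbiweh → totbiwehast) add -ast.
So lukuzen → lukuzenast.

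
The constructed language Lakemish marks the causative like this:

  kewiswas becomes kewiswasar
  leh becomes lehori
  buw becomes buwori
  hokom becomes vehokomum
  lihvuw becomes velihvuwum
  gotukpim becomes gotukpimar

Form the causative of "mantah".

vemantahum

buw and lihvuw both end in -w yet inflect differently (buwori, velihvuwum), so the final letter is not what conditions the rule; the number of vowels is.
"mantah" has 2 vowels. The stems with 2 vowels (lihvuw → velihvuwum, hokom → vehokomum) add ve- … -um around the stem.
The other patterns: stems with 1 vowel add -ori; stems with 3 vowels add -ar.
So mantah → vemantahum.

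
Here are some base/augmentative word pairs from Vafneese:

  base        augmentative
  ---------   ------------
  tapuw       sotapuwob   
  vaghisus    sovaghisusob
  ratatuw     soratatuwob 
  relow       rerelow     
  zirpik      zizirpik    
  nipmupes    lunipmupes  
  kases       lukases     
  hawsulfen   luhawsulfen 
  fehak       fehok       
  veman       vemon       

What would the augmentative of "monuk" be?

tapuw and relow both end in -w yet inflect differently (sotapuwob, rerelow), so the final letter is not what conditions the rule; the last vowel is.
"monuk" has last vowel 'u'. The stems whose last vowel is 'u' (tapuw → sotapuwob, vaghisus → sovaghisusob, ratatuw → soratatuwob) add so- … -ob around the stem.
So monuk → somonukob.

somonukob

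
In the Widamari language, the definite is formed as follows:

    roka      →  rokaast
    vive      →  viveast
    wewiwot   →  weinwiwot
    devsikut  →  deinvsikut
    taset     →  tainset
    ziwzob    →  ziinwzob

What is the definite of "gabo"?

gaboast

"gabo" ends in a vowel. The stems ending in a vowel (roka → rokaast, vive → viveast) add -ast.
The other pattern: stems ending in a consonant insert -in- after the first vowel.
So gabo → gaboast.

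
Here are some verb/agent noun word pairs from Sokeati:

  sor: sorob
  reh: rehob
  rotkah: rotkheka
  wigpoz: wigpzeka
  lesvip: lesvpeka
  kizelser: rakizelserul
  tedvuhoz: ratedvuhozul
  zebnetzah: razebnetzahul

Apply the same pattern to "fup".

fupob

reh and rotkah both end in -h yet inflect differently (rehob, rotkheka), so the final letter is not what conditions the rule; the number of vowels is.
"fup" has 1 vowel. The stems with 1 vowel (sor → sorob, reh → rehob) add -ob.
The other patterns: stems with 2 vowels delete the last vowel and add -eka; stems with 3 vowels add ra- … -ul around the stem.
So fup → fupob.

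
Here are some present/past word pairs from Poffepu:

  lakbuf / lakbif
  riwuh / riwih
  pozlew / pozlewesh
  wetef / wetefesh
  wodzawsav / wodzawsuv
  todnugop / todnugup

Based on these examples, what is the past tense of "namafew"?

namafewesh

lakbuf and wetef both end in -f yet inflect differently (lakbif, wetefesh), so the final letter is not what conditions the rule; the last vowel is.
"namafew" has last vowel 'e'. The stems whose last vowel is 'e' (pozlew → pozlewesh, wetef → wetefesh) add -esh.
The other patterns: stems whose last vowel is 'u' change the last vowel to 'i'; stems whose last vowel is 'a' or 'o' change the last vowel to 'u'.
So namafew → namafewesh.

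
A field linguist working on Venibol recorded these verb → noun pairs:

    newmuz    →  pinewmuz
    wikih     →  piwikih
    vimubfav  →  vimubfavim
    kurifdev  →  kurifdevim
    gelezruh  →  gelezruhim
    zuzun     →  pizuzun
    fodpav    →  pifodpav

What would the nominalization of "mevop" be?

pimevop

"mevop" has 2 vowels. The stems with 2 vowels (zuzun → pizuzun, fodpav → pifodpav, newmuz → pinewmuz) add the prefix pi-.
The other pattern: stems with 3 vowels add -im.
So mevop → pimevop.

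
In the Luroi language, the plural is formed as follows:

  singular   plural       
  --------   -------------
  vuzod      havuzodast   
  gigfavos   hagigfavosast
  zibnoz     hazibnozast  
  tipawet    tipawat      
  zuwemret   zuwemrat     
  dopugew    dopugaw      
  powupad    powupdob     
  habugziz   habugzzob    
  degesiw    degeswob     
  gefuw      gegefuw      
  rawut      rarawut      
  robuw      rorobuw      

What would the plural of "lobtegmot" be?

halobtegmotast

vuzod and powupad both end in -d yet inflect differently (havuzodast, powupdob), so the final letter is not what conditions the rule; the last vowel is.
"lobtegmot" has last vowel 'o'. The stems whose last vowel is 'o' (vuzod → havuzodast, gigfavos → hagigfavosast, zibnoz → hazibnozast) add ha- … -ast around the stem.
The other patterns: stems whose last vowel is 'e' change the last vowel to 'a'; stems whose last vowel is 'a' or 'i' delete the last vowel and add -ob; stems whose last vowel is 'u' repeat the first consonant+vowel as a prefix.
So lobtegmot → halobtegmotast.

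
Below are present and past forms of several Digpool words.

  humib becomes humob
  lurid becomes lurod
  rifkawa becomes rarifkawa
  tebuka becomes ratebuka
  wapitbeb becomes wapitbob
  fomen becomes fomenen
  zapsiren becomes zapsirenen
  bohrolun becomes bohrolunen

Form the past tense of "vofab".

vofob

"vofab" ends in -b. The stems ending in -b (humib → humob, wapitbeb → wapitbob) change the last vowel to 'o'.
So vofab → vofob.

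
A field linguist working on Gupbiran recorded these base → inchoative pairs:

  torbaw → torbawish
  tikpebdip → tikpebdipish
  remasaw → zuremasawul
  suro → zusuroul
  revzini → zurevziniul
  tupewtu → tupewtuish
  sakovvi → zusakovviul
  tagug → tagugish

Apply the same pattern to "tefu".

torbaw and remasaw both end in -w yet inflect differently (torbawish, zuremasawul), so the final letter is not what conditions the rule; the first letter is.
"tefu" begins with t-. The stems beginning with t- (tikpebdip → tikpebdipish, torbaw → torbawish, tagug → tagugish) add -ish.
So tefu → tefuish.

tefuish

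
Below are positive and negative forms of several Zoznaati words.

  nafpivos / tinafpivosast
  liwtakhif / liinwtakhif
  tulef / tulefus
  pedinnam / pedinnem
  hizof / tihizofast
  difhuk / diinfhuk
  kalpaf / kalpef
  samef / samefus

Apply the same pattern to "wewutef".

wewutefus

tulef and kalpaf both end in -f yet inflect differently (tulefus, kalpef), so the final letter is not what conditions the rule; the last vowel is.
"wewutef" has last vowel 'e'. The stems whose last vowel is 'e' (tulef → tulefus, samef → samefus) add -us.
The other patterns: stems whose last vowel is 'a' change the last vowel to 'e'; stems whose last vowel is 'o' add ti- … -ast around the stem; stems whose last vowel is 'i' or 'u' insert -in- after the first vowel.
So wewutef → wewutefus.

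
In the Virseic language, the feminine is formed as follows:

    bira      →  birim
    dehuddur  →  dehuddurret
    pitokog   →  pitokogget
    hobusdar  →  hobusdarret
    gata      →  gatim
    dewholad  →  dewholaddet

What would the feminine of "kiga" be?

kigim

dewholad and gata both have last vowel 'a' yet inflect differently (dewholaddet, gatim), so the last vowel is not what conditions the rule; whether the stem ends in a vowel or a consonant is.
"kiga" ends in a vowel. The stems ending in a vowel (gata → gatim, bira → birim) drop the final letter and add -im.
So kiga → kigim.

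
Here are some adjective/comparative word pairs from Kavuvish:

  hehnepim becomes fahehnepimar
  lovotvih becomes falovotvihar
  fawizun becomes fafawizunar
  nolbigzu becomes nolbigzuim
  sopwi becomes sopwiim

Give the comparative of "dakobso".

"dakobso" ends in a vowel. The stems ending in a vowel (nolbigzu → nolbigzuim, sopwi → sopwiim) add -im.
The other pattern: stems ending in a consonant add fa- … -ar around the stem.
So dakobso → dakobsoim.

dakobsoim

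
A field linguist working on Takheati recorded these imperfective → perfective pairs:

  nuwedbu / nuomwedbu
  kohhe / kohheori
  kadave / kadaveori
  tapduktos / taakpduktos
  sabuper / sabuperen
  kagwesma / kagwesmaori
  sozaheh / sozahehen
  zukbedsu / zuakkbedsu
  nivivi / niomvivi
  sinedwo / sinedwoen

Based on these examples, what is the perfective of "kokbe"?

"kokbe" begins with k-. The stems beginning with k- (kohhe → kohheori, kagwesma → kagwesmaori, kadave → kadaveori) add -ori.
So kokbe → kokbeori.

kokbeori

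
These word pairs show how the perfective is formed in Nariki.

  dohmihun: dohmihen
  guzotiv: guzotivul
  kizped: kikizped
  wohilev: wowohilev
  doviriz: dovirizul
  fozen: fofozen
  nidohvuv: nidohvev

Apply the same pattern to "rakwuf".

wohilev and guzotiv both end in -v yet inflect differently (wowohilev, guzotivul), so the final letter is not what conditions the rule; the last vowel is.
"rakwuf" has last vowel 'u'. The stems whose last vowel is 'u' (nidohvuv → nidohvev, dohmihun → dohmihen) change the last vowel to 'e'.
The other patterns: stems whose last vowel is 'e' repeat the first consonant+vowel as a prefix; stems whose last vowel is 'i' add -ul.
So rakwuf → rakwef.

rakwef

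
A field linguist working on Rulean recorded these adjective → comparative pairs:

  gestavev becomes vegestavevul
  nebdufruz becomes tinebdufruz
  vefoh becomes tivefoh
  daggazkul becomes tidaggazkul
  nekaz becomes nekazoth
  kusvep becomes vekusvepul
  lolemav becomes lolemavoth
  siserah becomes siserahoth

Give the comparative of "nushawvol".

gestavev and lolemav both end in -v yet inflect differently (vegestavevul, lolemavoth), so the final letter is not what conditions the rule; the last vowel is.
"nushawvol" has last vowel 'o'. The one such stem in the data (vefoh → tivefoh) adds the prefix ti-, so the same rule applies.
So nushawvol → tinushawvol.

tinushawvol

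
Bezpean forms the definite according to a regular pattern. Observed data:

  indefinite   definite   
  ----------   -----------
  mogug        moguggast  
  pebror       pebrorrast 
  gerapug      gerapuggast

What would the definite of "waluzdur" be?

waluzdurrast

Every pair shown (mogug → moguggast, pebror → pebrorrast, gerapug → gerapuggast) follows the same rule: double the final consonant and add -ast.
So waluzdur → waluzdurrast.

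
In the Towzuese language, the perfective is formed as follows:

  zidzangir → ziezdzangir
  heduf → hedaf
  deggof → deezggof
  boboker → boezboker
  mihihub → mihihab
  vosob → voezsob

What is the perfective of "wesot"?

weezsot

"wesot" has last vowel 'o'. The stems whose last vowel is 'o' (deggof → deezggof, vosob → voezsob) insert -ez- after the first vowel.
So wesot → weezsot.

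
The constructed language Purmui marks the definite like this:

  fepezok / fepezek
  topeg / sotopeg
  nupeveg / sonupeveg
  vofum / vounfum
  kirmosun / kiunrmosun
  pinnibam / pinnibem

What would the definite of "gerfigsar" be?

gerfigser

vofum and pinnibam both end in -m yet inflect differently (vounfum, pinnibem), so the final letter is not what conditions the rule; the last vowel is.
"gerfigsar" has last vowel 'a'. The one such stem in the data (pinnibam → pinnibem) changes the last vowel to 'e' (as does fepezok), so the same rule applies.
The other patterns: stems whose last vowel is 'u' insert -un- after the first vowel; stems whose last vowel is 'e' add the prefix so-.
So gerfigsar → gerfigser.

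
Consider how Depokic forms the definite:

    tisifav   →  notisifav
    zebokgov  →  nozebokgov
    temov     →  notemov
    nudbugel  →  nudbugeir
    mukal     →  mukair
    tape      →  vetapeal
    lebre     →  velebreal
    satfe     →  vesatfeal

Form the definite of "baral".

barair

"baral" ends in -l. The stems ending in -l (nudbugel → nudbugeir, mukal → mukair) drop the final letter and add -ir.
The other patterns: stems ending in -v add the prefix no-; stems ending in -e add ve- … -al around the stem.
So baral → barair.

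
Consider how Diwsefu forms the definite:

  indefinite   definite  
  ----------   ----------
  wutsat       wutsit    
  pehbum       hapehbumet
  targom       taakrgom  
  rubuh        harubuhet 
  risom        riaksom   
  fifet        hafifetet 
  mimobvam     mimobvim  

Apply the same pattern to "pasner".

mimobvam and targom both end in -m yet inflect differently (mimobvim, taakrgom), so the final letter is not what conditions the rule; the last vowel is.
"pasner" has last vowel 'e'. The one such stem in the data (fifet → hafifetet) adds ha- … -et around the stem, so the same rule applies.
So pasner → hapasneret.

hapasneret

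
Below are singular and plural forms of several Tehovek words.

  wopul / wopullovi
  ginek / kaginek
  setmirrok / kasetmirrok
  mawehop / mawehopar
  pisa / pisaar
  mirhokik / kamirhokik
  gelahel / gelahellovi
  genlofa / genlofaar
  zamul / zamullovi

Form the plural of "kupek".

kakupek

ginek and gelahel both have last vowel 'e' yet inflect differently (kaginek, gelahellovi), so the last vowel is not what conditions the rule; the final letter is.
"kupek" ends in -k. The stems ending in -k (ginek → kaginek, mirhokik → kamirhokik, setmirrok → kasetmirrok) add the prefix ka-.
The other patterns: stems ending in -l double the final consonant and add -ovi; stems ending in -a or -p add -ar.
So kupek → kakupek.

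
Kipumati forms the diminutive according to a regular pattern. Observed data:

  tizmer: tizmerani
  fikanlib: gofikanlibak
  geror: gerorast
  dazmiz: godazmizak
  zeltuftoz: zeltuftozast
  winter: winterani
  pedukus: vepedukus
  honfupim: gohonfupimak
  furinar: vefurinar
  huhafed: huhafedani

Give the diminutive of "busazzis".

"busazzis" has last vowel 'i'. The stems whose last vowel is 'i' (dazmiz → godazmizak, honfupim → gohonfupimak, fikanlib → gofikanlibak) add go- … -ak around the stem.
So busazzis → gobusazzisak.

gobusazzisak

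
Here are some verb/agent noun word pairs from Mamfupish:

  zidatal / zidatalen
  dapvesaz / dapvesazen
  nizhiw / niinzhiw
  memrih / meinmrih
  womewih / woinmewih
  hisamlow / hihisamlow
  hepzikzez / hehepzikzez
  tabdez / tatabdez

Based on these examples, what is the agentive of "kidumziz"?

kiindumziz

nizhiw and hisamlow both end in -w yet inflect differently (niinzhiw, hihisamlow), so the final letter is not what conditions the rule; the last vowel is.
"kidumziz" has last vowel 'i'. The stems whose last vowel is 'i' (nizhiw → niinzhiw, memrih → meinmrih, womewih → woinmewih) insert -in- after the first vowel.
So kidumziz → kiindumziz.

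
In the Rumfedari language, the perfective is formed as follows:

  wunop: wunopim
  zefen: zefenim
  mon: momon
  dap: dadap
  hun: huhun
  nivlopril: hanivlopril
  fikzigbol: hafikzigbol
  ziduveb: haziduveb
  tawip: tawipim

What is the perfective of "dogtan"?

mon and zefen both end in -n yet inflect differently (momon, zefenim), so the final letter is not what conditions the rule; the number of vowels is.
"dogtan" has 2 vowels. The stems with 2 vowels (zefen → zefenim, tawip → tawipim, wunop → wunopim) add -im.
So dogtan → dogtanim.

dogtanim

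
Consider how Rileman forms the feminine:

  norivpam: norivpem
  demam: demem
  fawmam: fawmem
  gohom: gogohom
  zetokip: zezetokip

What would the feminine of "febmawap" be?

"febmawap" has last vowel 'a'. The stems whose last vowel is 'a' (norivpam → norivpem, demam → demem, fawmam → fawmem) change the last vowel to 'e'.
So febmawap → febmawep.

febmawep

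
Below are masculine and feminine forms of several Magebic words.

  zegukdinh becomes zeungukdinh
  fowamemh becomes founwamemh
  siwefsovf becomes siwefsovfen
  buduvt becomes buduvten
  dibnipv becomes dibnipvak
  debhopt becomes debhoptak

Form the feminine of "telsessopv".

buduvt and debhopt both end in -t yet inflect differently (buduvten, debhoptak), so the final letter is not what conditions the rule; the second-to-last letter is.
"telsessopv" has second-to-last letter 'p'. The stems whose second-to-last letter is 'p' (dibnipv → dibnipvak, debhopt → debhoptak) add -ak.
So telsessopv → telsessopvak.

telsessopvak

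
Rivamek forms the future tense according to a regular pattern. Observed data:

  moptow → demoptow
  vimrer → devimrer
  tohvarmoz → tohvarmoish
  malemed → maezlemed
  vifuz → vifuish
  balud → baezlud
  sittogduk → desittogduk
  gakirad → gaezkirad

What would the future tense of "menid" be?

vifuz and balud both have last vowel 'u' yet inflect differently (vifuish, baezlud), so the last vowel is not what conditions the rule; the final letter is.
"menid" ends in -d. The stems ending in -d (malemed → maezlemed, balud → baezlud, gakirad → gaezkirad) insert -ez- after the first vowel.
So menid → meeznid.

meeznid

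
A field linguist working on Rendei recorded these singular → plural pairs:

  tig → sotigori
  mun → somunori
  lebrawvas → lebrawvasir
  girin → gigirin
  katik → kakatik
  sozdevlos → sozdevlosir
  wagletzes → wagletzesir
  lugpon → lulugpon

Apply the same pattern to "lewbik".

lelewbik

mun and girin both end in -n yet inflect differently (somunori, gigirin), so the final letter is not what conditions the rule; the number of vowels is.
"lewbik" has 2 vowels. The stems with 2 vowels (girin → gigirin, lugpon → lulugpon, katik → kakatik) repeat the first consonant+vowel as a prefix.
The other patterns: stems with 1 vowel add so- … -ori around the stem; stems with 3 vowels add -ir.
So lewbik → lelewbik.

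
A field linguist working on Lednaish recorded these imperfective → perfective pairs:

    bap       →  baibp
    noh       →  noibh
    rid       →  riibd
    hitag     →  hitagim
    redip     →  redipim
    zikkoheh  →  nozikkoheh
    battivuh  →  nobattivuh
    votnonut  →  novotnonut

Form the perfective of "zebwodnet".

nozebwodnet

bap and redip both end in -p yet inflect differently (baibp, redipim), so the final letter is not what conditions the rule; the number of vowels is.
"zebwodnet" has 3 vowels. The stems with 3 vowels (zikkoheh → nozikkoheh, battivuh → nobattivuh, votnonut → novotnonut) add the prefix no-.
The other patterns: stems with 1 vowel insert -ib- after the first vowel; stems with 2 vowels add -im.
So zebwodnet → nozebwodnet.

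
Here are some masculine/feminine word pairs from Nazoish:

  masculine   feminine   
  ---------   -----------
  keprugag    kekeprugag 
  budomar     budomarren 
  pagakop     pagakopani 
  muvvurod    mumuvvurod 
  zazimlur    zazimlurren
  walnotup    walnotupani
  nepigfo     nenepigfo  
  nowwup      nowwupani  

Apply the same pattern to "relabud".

rerelabud

"relabud" ends in -d. The one such stem in the data (muvvurod → mumuvvurod) repeats the first consonant+vowel as a prefix (as do keprugag, nepigfo), so the same rule applies.
So relabud → rerelabud.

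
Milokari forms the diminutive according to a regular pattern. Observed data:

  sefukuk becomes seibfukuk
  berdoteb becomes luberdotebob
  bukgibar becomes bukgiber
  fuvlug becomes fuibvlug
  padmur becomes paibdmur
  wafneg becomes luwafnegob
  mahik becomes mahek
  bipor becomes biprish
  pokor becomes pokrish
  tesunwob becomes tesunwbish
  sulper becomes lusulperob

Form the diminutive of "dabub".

daibbub

"dabub" has last vowel 'u'. The stems whose last vowel is 'u' (padmur → paibdmur, fuvlug → fuibvlug, sefukuk → seibfukuk) insert -ib- after the first vowel.
The other patterns: stems whose last vowel is 'o' delete the last vowel and add -ish; stems whose last vowel is 'a' or 'i' change the last vowel to 'e'; stems whose last vowel is 'e' add lu- … -ob around the stem.
So dabub → daibbub.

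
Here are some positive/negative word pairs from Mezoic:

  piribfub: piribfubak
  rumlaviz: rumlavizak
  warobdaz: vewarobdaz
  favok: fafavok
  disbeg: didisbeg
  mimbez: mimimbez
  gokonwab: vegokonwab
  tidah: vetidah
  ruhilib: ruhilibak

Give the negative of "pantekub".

gokonwab and piribfub both end in -b yet inflect differently (vegokonwab, piribfubak), so the final letter is not what conditions the rule; the last vowel is.
"pantekub" has last vowel 'u'. The one such stem in the data (piribfub → piribfubak) adds -ak, so the same rule applies.
The other patterns: stems whose last vowel is 'a' add the prefix ve-; stems whose last vowel is 'e' or 'o' repeat the first consonant+vowel as a prefix.
So pantekub → pantekubak.

pantekubak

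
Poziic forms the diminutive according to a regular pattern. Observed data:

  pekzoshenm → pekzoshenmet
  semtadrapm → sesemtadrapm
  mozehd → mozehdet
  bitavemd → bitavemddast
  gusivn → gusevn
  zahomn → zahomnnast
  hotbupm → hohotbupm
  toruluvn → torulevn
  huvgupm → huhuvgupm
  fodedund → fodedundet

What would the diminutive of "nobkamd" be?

nobkamddast

"nobkamd" has second-to-last letter 'm'. The stems whose second-to-last letter is 'm' (zahomn → zahomnnast, bitavemd → bitavemddast) double the final consonant and add -ast.
The other patterns: stems whose second-to-last letter is 'v' change the last vowel to 'e'; stems whose second-to-last letter is 'p' repeat the first consonant+vowel as a prefix; stems whose second-to-last letter is 'h' or 'n' add -et.
So nobkamd → nobkamddast.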